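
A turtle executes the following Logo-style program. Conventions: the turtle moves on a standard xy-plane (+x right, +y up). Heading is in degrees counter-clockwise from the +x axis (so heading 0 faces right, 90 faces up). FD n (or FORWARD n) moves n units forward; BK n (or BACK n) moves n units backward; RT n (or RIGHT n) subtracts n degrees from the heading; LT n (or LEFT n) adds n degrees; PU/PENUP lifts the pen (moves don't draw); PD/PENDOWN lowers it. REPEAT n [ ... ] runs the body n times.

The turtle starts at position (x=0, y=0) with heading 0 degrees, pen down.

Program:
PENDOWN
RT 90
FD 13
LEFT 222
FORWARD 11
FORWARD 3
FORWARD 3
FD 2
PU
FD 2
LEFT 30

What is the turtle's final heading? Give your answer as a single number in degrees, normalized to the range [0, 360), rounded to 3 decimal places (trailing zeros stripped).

Answer: 162

Derivation:
Executing turtle program step by step:
Start: pos=(0,0), heading=0, pen down
PD: pen down
RT 90: heading 0 -> 270
FD 13: (0,0) -> (0,-13) [heading=270, draw]
LT 222: heading 270 -> 132
FD 11: (0,-13) -> (-7.36,-4.825) [heading=132, draw]
FD 3: (-7.36,-4.825) -> (-9.368,-2.596) [heading=132, draw]
FD 3: (-9.368,-2.596) -> (-11.375,-0.367) [heading=132, draw]
FD 2: (-11.375,-0.367) -> (-12.713,1.12) [heading=132, draw]
PU: pen up
FD 2: (-12.713,1.12) -> (-14.052,2.606) [heading=132, move]
LT 30: heading 132 -> 162
Final: pos=(-14.052,2.606), heading=162, 5 segment(s) drawn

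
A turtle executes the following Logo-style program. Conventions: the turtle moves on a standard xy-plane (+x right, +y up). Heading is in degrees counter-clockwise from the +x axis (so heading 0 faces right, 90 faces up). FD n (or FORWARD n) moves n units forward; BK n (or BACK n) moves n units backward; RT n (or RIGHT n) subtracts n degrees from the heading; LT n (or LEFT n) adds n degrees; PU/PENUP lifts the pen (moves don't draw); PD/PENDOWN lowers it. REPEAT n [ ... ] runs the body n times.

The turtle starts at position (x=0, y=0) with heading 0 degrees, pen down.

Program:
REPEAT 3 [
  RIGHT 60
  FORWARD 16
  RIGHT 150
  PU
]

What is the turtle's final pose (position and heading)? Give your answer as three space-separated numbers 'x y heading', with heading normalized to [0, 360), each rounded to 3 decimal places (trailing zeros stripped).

Answer: 0 -11.713 90

Derivation:
Executing turtle program step by step:
Start: pos=(0,0), heading=0, pen down
REPEAT 3 [
  -- iteration 1/3 --
  RT 60: heading 0 -> 300
  FD 16: (0,0) -> (8,-13.856) [heading=300, draw]
  RT 150: heading 300 -> 150
  PU: pen up
  -- iteration 2/3 --
  RT 60: heading 150 -> 90
  FD 16: (8,-13.856) -> (8,2.144) [heading=90, move]
  RT 150: heading 90 -> 300
  PU: pen up
  -- iteration 3/3 --
  RT 60: heading 300 -> 240
  FD 16: (8,2.144) -> (0,-11.713) [heading=240, move]
  RT 150: heading 240 -> 90
  PU: pen up
]
Final: pos=(0,-11.713), heading=90, 1 segment(s) drawn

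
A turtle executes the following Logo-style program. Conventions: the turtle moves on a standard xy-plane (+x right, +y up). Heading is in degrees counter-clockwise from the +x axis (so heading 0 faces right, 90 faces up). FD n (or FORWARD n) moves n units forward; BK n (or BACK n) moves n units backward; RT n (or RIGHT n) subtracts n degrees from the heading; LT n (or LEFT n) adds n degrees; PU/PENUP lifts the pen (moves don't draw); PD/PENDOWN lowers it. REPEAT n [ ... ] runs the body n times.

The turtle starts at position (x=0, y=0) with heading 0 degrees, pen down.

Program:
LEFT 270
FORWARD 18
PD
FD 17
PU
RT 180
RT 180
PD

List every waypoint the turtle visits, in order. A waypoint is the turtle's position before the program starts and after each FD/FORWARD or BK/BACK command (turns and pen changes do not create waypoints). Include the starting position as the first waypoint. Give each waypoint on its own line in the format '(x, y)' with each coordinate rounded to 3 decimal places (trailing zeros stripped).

Answer: (0, 0)
(0, -18)
(0, -35)

Derivation:
Executing turtle program step by step:
Start: pos=(0,0), heading=0, pen down
LT 270: heading 0 -> 270
FD 18: (0,0) -> (0,-18) [heading=270, draw]
PD: pen down
FD 17: (0,-18) -> (0,-35) [heading=270, draw]
PU: pen up
RT 180: heading 270 -> 90
RT 180: heading 90 -> 270
PD: pen down
Final: pos=(0,-35), heading=270, 2 segment(s) drawn
Waypoints (3 total):
(0, 0)
(0, -18)
(0, -35)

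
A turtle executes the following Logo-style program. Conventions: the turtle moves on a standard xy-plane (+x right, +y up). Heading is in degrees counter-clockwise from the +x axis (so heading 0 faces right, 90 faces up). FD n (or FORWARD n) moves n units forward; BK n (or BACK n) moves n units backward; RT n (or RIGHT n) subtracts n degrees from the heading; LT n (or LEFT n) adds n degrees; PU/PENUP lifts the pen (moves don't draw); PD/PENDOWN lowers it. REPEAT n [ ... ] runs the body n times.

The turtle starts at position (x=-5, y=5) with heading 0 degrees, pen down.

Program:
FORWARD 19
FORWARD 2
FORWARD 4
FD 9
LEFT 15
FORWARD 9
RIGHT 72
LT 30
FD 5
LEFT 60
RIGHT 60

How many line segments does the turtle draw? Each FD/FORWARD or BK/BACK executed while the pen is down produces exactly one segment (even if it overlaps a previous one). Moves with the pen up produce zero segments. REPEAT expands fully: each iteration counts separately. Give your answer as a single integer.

Answer: 6

Derivation:
Executing turtle program step by step:
Start: pos=(-5,5), heading=0, pen down
FD 19: (-5,5) -> (14,5) [heading=0, draw]
FD 2: (14,5) -> (16,5) [heading=0, draw]
FD 4: (16,5) -> (20,5) [heading=0, draw]
FD 9: (20,5) -> (29,5) [heading=0, draw]
LT 15: heading 0 -> 15
FD 9: (29,5) -> (37.693,7.329) [heading=15, draw]
RT 72: heading 15 -> 303
LT 30: heading 303 -> 333
FD 5: (37.693,7.329) -> (42.148,5.059) [heading=333, draw]
LT 60: heading 333 -> 33
RT 60: heading 33 -> 333
Final: pos=(42.148,5.059), heading=333, 6 segment(s) drawn
Segments drawn: 6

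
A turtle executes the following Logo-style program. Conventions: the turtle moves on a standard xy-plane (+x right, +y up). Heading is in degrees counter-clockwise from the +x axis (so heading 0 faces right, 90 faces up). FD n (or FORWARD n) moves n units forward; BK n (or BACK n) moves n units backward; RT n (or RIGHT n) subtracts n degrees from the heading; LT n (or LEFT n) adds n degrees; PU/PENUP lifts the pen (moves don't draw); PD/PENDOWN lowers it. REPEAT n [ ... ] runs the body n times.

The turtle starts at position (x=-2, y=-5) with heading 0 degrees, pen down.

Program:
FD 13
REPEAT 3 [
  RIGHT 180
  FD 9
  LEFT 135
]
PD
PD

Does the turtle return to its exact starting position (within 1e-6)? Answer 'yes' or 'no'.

Executing turtle program step by step:
Start: pos=(-2,-5), heading=0, pen down
FD 13: (-2,-5) -> (11,-5) [heading=0, draw]
REPEAT 3 [
  -- iteration 1/3 --
  RT 180: heading 0 -> 180
  FD 9: (11,-5) -> (2,-5) [heading=180, draw]
  LT 135: heading 180 -> 315
  -- iteration 2/3 --
  RT 180: heading 315 -> 135
  FD 9: (2,-5) -> (-4.364,1.364) [heading=135, draw]
  LT 135: heading 135 -> 270
  -- iteration 3/3 --
  RT 180: heading 270 -> 90
  FD 9: (-4.364,1.364) -> (-4.364,10.364) [heading=90, draw]
  LT 135: heading 90 -> 225
]
PD: pen down
PD: pen down
Final: pos=(-4.364,10.364), heading=225, 4 segment(s) drawn

Start position: (-2, -5)
Final position: (-4.364, 10.364)
Distance = 15.545; >= 1e-6 -> NOT closed

Answer: no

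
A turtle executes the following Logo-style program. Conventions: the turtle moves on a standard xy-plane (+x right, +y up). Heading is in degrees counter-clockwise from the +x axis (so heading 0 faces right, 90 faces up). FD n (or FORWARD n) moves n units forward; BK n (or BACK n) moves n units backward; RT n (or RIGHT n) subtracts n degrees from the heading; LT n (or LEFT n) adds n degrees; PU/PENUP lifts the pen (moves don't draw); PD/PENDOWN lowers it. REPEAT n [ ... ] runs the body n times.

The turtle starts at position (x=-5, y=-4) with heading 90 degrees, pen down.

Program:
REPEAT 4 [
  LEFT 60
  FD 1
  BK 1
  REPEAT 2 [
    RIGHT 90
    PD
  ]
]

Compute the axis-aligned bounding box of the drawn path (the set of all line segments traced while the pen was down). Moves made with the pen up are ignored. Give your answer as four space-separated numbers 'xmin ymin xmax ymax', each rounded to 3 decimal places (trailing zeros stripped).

Answer: -5.866 -5 -4.134 -3.5

Derivation:
Executing turtle program step by step:
Start: pos=(-5,-4), heading=90, pen down
REPEAT 4 [
  -- iteration 1/4 --
  LT 60: heading 90 -> 150
  FD 1: (-5,-4) -> (-5.866,-3.5) [heading=150, draw]
  BK 1: (-5.866,-3.5) -> (-5,-4) [heading=150, draw]
  REPEAT 2 [
    -- iteration 1/2 --
    RT 90: heading 150 -> 60
    PD: pen down
    -- iteration 2/2 --
    RT 90: heading 60 -> 330
    PD: pen down
  ]
  -- iteration 2/4 --
  LT 60: heading 330 -> 30
  FD 1: (-5,-4) -> (-4.134,-3.5) [heading=30, draw]
  BK 1: (-4.134,-3.5) -> (-5,-4) [heading=30, draw]
  REPEAT 2 [
    -- iteration 1/2 --
    RT 90: heading 30 -> 300
    PD: pen down
    -- iteration 2/2 --
    RT 90: heading 300 -> 210
    PD: pen down
  ]
  -- iteration 3/4 --
  LT 60: heading 210 -> 270
  FD 1: (-5,-4) -> (-5,-5) [heading=270, draw]
  BK 1: (-5,-5) -> (-5,-4) [heading=270, draw]
  REPEAT 2 [
    -- iteration 1/2 --
    RT 90: heading 270 -> 180
    PD: pen down
    -- iteration 2/2 --
    RT 90: heading 180 -> 90
    PD: pen down
  ]
  -- iteration 4/4 --
  LT 60: heading 90 -> 150
  FD 1: (-5,-4) -> (-5.866,-3.5) [heading=150, draw]
  BK 1: (-5.866,-3.5) -> (-5,-4) [heading=150, draw]
  REPEAT 2 [
    -- iteration 1/2 --
    RT 90: heading 150 -> 60
    PD: pen down
    -- iteration 2/2 --
    RT 90: heading 60 -> 330
    PD: pen down
  ]
]
Final: pos=(-5,-4), heading=330, 8 segment(s) drawn

Segment endpoints: x in {-5.866, -5, -4.134}, y in {-5, -4, -3.5}
xmin=-5.866, ymin=-5, xmax=-4.134, ymax=-3.5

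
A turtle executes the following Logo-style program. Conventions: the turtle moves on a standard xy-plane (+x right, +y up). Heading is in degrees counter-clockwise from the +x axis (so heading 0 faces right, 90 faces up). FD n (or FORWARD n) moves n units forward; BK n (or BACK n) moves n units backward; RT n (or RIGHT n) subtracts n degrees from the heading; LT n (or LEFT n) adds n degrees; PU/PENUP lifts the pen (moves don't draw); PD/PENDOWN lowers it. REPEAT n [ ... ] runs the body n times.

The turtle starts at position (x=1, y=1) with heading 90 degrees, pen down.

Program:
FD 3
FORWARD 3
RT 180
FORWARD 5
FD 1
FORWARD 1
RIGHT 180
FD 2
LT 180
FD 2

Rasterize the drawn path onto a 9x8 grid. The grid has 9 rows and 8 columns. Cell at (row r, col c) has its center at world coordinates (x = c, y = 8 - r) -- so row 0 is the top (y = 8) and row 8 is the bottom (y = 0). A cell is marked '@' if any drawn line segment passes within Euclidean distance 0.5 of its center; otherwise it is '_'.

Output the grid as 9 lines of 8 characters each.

Answer: ________
_@______
_@______
_@______
_@______
_@______
_@______
_@______
_@______

Derivation:
Segment 0: (1,1) -> (1,4)
Segment 1: (1,4) -> (1,7)
Segment 2: (1,7) -> (1,2)
Segment 3: (1,2) -> (1,1)
Segment 4: (1,1) -> (1,0)
Segment 5: (1,0) -> (1,2)
Segment 6: (1,2) -> (1,0)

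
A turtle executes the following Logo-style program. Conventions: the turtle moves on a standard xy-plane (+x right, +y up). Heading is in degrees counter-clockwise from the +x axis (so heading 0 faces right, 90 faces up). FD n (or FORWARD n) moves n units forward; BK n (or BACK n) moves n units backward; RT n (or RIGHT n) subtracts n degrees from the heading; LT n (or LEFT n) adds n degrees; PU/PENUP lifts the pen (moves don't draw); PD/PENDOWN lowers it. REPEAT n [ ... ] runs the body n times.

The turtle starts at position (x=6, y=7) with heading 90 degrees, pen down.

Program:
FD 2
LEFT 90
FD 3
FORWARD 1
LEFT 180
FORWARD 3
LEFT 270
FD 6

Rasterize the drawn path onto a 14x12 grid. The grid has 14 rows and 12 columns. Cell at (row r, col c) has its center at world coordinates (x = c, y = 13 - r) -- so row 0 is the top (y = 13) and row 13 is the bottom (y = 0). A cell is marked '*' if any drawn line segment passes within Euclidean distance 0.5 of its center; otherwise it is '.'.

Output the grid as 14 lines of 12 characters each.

Segment 0: (6,7) -> (6,9)
Segment 1: (6,9) -> (3,9)
Segment 2: (3,9) -> (2,9)
Segment 3: (2,9) -> (5,9)
Segment 4: (5,9) -> (5,3)

Answer: ............
............
............
............
..*****.....
.....**.....
.....**.....
.....*......
.....*......
.....*......
.....*......
............
............
............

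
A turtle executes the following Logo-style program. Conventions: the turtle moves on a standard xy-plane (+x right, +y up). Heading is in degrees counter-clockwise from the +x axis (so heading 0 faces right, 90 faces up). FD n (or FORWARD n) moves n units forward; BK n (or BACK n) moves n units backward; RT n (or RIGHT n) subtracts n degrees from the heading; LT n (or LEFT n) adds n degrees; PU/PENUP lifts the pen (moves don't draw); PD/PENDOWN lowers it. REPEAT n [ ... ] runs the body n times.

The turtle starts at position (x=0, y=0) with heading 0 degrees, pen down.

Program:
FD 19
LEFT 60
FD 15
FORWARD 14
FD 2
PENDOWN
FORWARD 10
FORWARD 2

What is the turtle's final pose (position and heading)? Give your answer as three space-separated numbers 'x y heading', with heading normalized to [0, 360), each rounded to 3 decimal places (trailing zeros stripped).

Answer: 40.5 37.239 60

Derivation:
Executing turtle program step by step:
Start: pos=(0,0), heading=0, pen down
FD 19: (0,0) -> (19,0) [heading=0, draw]
LT 60: heading 0 -> 60
FD 15: (19,0) -> (26.5,12.99) [heading=60, draw]
FD 14: (26.5,12.99) -> (33.5,25.115) [heading=60, draw]
FD 2: (33.5,25.115) -> (34.5,26.847) [heading=60, draw]
PD: pen down
FD 10: (34.5,26.847) -> (39.5,35.507) [heading=60, draw]
FD 2: (39.5,35.507) -> (40.5,37.239) [heading=60, draw]
Final: pos=(40.5,37.239), heading=60, 6 segment(s) drawn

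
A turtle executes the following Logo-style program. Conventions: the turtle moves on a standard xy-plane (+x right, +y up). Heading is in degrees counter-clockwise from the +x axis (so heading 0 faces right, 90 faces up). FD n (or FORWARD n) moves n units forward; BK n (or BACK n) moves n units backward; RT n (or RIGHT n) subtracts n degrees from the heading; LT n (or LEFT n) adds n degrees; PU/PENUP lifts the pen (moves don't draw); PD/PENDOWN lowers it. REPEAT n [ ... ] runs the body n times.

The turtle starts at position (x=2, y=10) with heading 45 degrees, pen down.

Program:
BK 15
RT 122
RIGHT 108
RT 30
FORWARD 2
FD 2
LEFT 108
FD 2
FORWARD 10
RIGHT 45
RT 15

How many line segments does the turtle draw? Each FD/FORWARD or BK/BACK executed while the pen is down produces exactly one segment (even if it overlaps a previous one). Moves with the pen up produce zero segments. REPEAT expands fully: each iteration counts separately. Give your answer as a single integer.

Executing turtle program step by step:
Start: pos=(2,10), heading=45, pen down
BK 15: (2,10) -> (-8.607,-0.607) [heading=45, draw]
RT 122: heading 45 -> 283
RT 108: heading 283 -> 175
RT 30: heading 175 -> 145
FD 2: (-8.607,-0.607) -> (-10.245,0.541) [heading=145, draw]
FD 2: (-10.245,0.541) -> (-11.883,1.688) [heading=145, draw]
LT 108: heading 145 -> 253
FD 2: (-11.883,1.688) -> (-12.468,-0.225) [heading=253, draw]
FD 10: (-12.468,-0.225) -> (-15.392,-9.788) [heading=253, draw]
RT 45: heading 253 -> 208
RT 15: heading 208 -> 193
Final: pos=(-15.392,-9.788), heading=193, 5 segment(s) drawn
Segments drawn: 5

Answer: 5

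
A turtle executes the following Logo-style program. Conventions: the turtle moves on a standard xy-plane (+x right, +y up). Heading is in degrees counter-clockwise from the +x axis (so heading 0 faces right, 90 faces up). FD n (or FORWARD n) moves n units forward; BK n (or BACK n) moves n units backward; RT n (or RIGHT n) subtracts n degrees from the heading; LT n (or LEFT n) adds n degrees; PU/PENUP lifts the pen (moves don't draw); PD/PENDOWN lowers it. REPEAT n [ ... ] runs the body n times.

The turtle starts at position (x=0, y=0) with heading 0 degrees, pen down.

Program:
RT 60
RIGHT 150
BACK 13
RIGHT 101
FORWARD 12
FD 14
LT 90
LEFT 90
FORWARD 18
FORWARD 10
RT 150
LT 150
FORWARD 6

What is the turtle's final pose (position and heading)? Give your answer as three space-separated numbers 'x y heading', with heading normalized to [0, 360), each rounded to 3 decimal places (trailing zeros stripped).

Answer: 6.01 -12.538 229

Derivation:
Executing turtle program step by step:
Start: pos=(0,0), heading=0, pen down
RT 60: heading 0 -> 300
RT 150: heading 300 -> 150
BK 13: (0,0) -> (11.258,-6.5) [heading=150, draw]
RT 101: heading 150 -> 49
FD 12: (11.258,-6.5) -> (19.131,2.557) [heading=49, draw]
FD 14: (19.131,2.557) -> (28.316,13.122) [heading=49, draw]
LT 90: heading 49 -> 139
LT 90: heading 139 -> 229
FD 18: (28.316,13.122) -> (16.507,-0.462) [heading=229, draw]
FD 10: (16.507,-0.462) -> (9.946,-8.009) [heading=229, draw]
RT 150: heading 229 -> 79
LT 150: heading 79 -> 229
FD 6: (9.946,-8.009) -> (6.01,-12.538) [heading=229, draw]
Final: pos=(6.01,-12.538), heading=229, 6 segment(s) drawn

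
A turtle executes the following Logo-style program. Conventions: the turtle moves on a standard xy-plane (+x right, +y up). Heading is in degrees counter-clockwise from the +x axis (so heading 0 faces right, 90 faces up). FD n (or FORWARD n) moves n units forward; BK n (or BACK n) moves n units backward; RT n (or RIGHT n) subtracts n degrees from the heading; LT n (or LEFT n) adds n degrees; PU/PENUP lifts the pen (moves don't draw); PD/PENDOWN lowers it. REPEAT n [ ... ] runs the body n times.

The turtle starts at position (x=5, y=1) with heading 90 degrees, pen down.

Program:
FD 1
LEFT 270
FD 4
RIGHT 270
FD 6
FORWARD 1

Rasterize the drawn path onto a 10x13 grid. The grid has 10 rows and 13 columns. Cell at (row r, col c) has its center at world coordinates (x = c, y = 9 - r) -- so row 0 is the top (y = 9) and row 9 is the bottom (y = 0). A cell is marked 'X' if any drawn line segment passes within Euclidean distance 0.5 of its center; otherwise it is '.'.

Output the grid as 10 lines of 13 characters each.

Segment 0: (5,1) -> (5,2)
Segment 1: (5,2) -> (9,2)
Segment 2: (9,2) -> (9,8)
Segment 3: (9,8) -> (9,9)

Answer: .........X...
.........X...
.........X...
.........X...
.........X...
.........X...
.........X...
.....XXXXX...
.....X.......
.............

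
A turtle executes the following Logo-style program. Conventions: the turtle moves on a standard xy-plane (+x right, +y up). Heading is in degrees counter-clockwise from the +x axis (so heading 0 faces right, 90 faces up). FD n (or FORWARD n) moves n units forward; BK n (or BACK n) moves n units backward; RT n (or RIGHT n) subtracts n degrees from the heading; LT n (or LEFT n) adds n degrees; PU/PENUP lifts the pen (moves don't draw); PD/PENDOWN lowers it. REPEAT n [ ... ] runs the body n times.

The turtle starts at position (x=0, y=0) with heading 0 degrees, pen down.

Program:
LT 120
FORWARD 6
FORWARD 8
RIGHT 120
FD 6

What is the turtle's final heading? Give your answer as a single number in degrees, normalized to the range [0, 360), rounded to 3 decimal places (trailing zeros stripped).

Executing turtle program step by step:
Start: pos=(0,0), heading=0, pen down
LT 120: heading 0 -> 120
FD 6: (0,0) -> (-3,5.196) [heading=120, draw]
FD 8: (-3,5.196) -> (-7,12.124) [heading=120, draw]
RT 120: heading 120 -> 0
FD 6: (-7,12.124) -> (-1,12.124) [heading=0, draw]
Final: pos=(-1,12.124), heading=0, 3 segment(s) drawn

Answer: 0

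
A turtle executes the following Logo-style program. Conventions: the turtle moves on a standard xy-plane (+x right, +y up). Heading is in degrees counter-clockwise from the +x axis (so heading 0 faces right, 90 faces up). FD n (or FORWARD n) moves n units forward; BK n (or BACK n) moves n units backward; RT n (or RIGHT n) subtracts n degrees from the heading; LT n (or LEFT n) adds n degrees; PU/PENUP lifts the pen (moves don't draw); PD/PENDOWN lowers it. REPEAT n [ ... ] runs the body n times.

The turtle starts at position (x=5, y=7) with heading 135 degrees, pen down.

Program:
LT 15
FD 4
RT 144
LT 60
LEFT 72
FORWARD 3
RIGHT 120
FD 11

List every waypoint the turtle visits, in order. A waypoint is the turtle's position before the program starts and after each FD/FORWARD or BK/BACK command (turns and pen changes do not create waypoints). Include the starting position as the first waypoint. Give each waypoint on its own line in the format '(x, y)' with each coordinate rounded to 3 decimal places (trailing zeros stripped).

Executing turtle program step by step:
Start: pos=(5,7), heading=135, pen down
LT 15: heading 135 -> 150
FD 4: (5,7) -> (1.536,9) [heading=150, draw]
RT 144: heading 150 -> 6
LT 60: heading 6 -> 66
LT 72: heading 66 -> 138
FD 3: (1.536,9) -> (-0.694,11.007) [heading=138, draw]
RT 120: heading 138 -> 18
FD 11: (-0.694,11.007) -> (9.768,14.407) [heading=18, draw]
Final: pos=(9.768,14.407), heading=18, 3 segment(s) drawn
Waypoints (4 total):
(5, 7)
(1.536, 9)
(-0.694, 11.007)
(9.768, 14.407)

Answer: (5, 7)
(1.536, 9)
(-0.694, 11.007)
(9.768, 14.407)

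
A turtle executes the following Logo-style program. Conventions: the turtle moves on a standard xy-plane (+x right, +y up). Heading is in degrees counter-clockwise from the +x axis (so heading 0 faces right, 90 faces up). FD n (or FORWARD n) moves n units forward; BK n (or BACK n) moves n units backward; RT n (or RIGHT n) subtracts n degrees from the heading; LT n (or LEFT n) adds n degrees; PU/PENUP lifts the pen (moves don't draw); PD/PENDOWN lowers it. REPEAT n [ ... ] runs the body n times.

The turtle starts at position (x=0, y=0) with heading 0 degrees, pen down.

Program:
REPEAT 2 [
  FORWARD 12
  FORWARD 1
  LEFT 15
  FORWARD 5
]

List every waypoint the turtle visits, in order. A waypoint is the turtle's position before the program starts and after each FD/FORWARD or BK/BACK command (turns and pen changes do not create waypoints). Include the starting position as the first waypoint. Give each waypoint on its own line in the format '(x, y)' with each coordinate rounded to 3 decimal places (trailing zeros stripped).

Executing turtle program step by step:
Start: pos=(0,0), heading=0, pen down
REPEAT 2 [
  -- iteration 1/2 --
  FD 12: (0,0) -> (12,0) [heading=0, draw]
  FD 1: (12,0) -> (13,0) [heading=0, draw]
  LT 15: heading 0 -> 15
  FD 5: (13,0) -> (17.83,1.294) [heading=15, draw]
  -- iteration 2/2 --
  FD 12: (17.83,1.294) -> (29.421,4.4) [heading=15, draw]
  FD 1: (29.421,4.4) -> (30.387,4.659) [heading=15, draw]
  LT 15: heading 15 -> 30
  FD 5: (30.387,4.659) -> (34.717,7.159) [heading=30, draw]
]
Final: pos=(34.717,7.159), heading=30, 6 segment(s) drawn
Waypoints (7 total):
(0, 0)
(12, 0)
(13, 0)
(17.83, 1.294)
(29.421, 4.4)
(30.387, 4.659)
(34.717, 7.159)

Answer: (0, 0)
(12, 0)
(13, 0)
(17.83, 1.294)
(29.421, 4.4)
(30.387, 4.659)
(34.717, 7.159)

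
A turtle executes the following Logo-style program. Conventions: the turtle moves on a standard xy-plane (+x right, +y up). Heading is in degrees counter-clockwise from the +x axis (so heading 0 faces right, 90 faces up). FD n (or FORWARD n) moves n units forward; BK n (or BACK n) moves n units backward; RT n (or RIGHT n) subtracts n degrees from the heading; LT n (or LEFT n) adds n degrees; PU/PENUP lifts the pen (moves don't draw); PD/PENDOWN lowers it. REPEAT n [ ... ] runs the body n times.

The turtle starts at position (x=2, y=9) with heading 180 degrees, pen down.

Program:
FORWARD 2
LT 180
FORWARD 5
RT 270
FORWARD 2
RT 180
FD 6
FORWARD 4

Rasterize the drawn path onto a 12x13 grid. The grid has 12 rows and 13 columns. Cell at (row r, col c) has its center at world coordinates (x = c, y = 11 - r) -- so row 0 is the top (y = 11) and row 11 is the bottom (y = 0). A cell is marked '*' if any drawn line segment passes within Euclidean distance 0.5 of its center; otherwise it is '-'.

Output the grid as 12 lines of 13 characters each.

Segment 0: (2,9) -> (0,9)
Segment 1: (0,9) -> (5,9)
Segment 2: (5,9) -> (5,11)
Segment 3: (5,11) -> (5,5)
Segment 4: (5,5) -> (5,1)

Answer: -----*-------
-----*-------
******-------
-----*-------
-----*-------
-----*-------
-----*-------
-----*-------
-----*-------
-----*-------
-----*-------
-------------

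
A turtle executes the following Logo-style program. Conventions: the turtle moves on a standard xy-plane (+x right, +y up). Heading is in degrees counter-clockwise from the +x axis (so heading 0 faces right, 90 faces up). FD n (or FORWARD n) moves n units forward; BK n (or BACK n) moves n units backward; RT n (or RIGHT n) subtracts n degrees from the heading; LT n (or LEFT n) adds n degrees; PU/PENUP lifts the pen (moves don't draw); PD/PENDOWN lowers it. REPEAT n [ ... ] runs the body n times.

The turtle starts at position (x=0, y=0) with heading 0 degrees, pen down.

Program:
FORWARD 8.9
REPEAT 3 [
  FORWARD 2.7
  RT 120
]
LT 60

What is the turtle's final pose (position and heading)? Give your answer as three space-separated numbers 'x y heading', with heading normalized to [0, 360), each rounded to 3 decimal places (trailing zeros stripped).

Executing turtle program step by step:
Start: pos=(0,0), heading=0, pen down
FD 8.9: (0,0) -> (8.9,0) [heading=0, draw]
REPEAT 3 [
  -- iteration 1/3 --
  FD 2.7: (8.9,0) -> (11.6,0) [heading=0, draw]
  RT 120: heading 0 -> 240
  -- iteration 2/3 --
  FD 2.7: (11.6,0) -> (10.25,-2.338) [heading=240, draw]
  RT 120: heading 240 -> 120
  -- iteration 3/3 --
  FD 2.7: (10.25,-2.338) -> (8.9,0) [heading=120, draw]
  RT 120: heading 120 -> 0
]
LT 60: heading 0 -> 60
Final: pos=(8.9,0), heading=60, 4 segment(s) drawn

Answer: 8.9 0 60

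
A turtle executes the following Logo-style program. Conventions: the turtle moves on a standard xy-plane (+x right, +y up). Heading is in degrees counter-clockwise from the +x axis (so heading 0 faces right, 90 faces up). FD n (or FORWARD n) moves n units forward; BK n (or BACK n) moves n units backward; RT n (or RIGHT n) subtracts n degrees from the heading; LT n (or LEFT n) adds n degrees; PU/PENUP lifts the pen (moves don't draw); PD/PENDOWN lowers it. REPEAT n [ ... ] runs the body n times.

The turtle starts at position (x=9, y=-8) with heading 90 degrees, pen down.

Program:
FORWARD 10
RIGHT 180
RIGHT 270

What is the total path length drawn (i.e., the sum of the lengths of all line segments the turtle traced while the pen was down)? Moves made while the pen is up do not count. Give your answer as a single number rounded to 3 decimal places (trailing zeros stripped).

Answer: 10

Derivation:
Executing turtle program step by step:
Start: pos=(9,-8), heading=90, pen down
FD 10: (9,-8) -> (9,2) [heading=90, draw]
RT 180: heading 90 -> 270
RT 270: heading 270 -> 0
Final: pos=(9,2), heading=0, 1 segment(s) drawn

Segment lengths:
  seg 1: (9,-8) -> (9,2), length = 10
Total = 10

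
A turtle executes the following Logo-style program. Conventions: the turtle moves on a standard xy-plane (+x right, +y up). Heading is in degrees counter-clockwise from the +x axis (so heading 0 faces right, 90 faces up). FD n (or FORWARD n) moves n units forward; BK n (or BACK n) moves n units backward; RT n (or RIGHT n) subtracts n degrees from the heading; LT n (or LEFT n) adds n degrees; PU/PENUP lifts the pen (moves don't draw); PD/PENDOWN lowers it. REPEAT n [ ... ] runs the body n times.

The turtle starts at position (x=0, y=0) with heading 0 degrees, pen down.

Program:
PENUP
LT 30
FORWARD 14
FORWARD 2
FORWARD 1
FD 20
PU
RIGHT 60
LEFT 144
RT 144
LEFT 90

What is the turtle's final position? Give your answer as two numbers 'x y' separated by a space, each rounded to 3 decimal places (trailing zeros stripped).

Executing turtle program step by step:
Start: pos=(0,0), heading=0, pen down
PU: pen up
LT 30: heading 0 -> 30
FD 14: (0,0) -> (12.124,7) [heading=30, move]
FD 2: (12.124,7) -> (13.856,8) [heading=30, move]
FD 1: (13.856,8) -> (14.722,8.5) [heading=30, move]
FD 20: (14.722,8.5) -> (32.043,18.5) [heading=30, move]
PU: pen up
RT 60: heading 30 -> 330
LT 144: heading 330 -> 114
RT 144: heading 114 -> 330
LT 90: heading 330 -> 60
Final: pos=(32.043,18.5), heading=60, 0 segment(s) drawn

Answer: 32.043 18.5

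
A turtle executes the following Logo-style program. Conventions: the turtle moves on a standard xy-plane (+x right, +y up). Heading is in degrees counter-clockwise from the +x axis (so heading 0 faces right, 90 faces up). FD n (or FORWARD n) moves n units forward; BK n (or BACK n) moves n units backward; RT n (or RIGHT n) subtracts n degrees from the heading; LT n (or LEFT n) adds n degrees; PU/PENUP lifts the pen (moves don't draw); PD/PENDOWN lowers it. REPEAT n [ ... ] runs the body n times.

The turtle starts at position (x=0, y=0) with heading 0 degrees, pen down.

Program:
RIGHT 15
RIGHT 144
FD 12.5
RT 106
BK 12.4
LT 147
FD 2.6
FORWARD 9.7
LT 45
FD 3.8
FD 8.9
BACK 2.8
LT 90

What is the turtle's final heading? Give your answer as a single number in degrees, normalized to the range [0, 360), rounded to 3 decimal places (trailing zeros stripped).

Answer: 17

Derivation:
Executing turtle program step by step:
Start: pos=(0,0), heading=0, pen down
RT 15: heading 0 -> 345
RT 144: heading 345 -> 201
FD 12.5: (0,0) -> (-11.67,-4.48) [heading=201, draw]
RT 106: heading 201 -> 95
BK 12.4: (-11.67,-4.48) -> (-10.589,-16.832) [heading=95, draw]
LT 147: heading 95 -> 242
FD 2.6: (-10.589,-16.832) -> (-11.81,-19.128) [heading=242, draw]
FD 9.7: (-11.81,-19.128) -> (-16.364,-27.693) [heading=242, draw]
LT 45: heading 242 -> 287
FD 3.8: (-16.364,-27.693) -> (-15.253,-31.327) [heading=287, draw]
FD 8.9: (-15.253,-31.327) -> (-12.65,-39.838) [heading=287, draw]
BK 2.8: (-12.65,-39.838) -> (-13.469,-37.16) [heading=287, draw]
LT 90: heading 287 -> 17
Final: pos=(-13.469,-37.16), heading=17, 7 segment(s) drawn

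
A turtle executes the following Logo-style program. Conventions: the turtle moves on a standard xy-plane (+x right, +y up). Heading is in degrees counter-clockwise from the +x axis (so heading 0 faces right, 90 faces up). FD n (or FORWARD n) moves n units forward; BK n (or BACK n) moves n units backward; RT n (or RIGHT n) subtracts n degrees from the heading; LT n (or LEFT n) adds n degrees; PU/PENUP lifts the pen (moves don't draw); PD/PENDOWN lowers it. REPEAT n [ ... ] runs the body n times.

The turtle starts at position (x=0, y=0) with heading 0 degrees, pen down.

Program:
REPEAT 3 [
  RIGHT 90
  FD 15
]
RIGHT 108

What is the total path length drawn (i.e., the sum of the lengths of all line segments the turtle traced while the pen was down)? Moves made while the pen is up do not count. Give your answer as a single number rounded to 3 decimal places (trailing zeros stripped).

Answer: 45

Derivation:
Executing turtle program step by step:
Start: pos=(0,0), heading=0, pen down
REPEAT 3 [
  -- iteration 1/3 --
  RT 90: heading 0 -> 270
  FD 15: (0,0) -> (0,-15) [heading=270, draw]
  -- iteration 2/3 --
  RT 90: heading 270 -> 180
  FD 15: (0,-15) -> (-15,-15) [heading=180, draw]
  -- iteration 3/3 --
  RT 90: heading 180 -> 90
  FD 15: (-15,-15) -> (-15,0) [heading=90, draw]
]
RT 108: heading 90 -> 342
Final: pos=(-15,0), heading=342, 3 segment(s) drawn

Segment lengths:
  seg 1: (0,0) -> (0,-15), length = 15
  seg 2: (0,-15) -> (-15,-15), length = 15
  seg 3: (-15,-15) -> (-15,0), length = 15
Total = 45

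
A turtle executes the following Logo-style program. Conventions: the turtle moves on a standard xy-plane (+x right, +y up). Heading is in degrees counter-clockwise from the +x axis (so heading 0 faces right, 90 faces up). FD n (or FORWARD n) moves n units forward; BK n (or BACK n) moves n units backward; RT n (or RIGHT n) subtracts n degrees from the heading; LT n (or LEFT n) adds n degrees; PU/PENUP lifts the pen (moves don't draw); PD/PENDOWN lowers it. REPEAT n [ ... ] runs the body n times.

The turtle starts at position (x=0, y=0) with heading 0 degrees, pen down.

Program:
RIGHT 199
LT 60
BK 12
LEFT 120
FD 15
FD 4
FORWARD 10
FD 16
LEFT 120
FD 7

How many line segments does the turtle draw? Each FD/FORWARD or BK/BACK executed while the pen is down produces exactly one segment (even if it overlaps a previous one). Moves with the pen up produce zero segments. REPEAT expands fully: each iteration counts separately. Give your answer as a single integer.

Executing turtle program step by step:
Start: pos=(0,0), heading=0, pen down
RT 199: heading 0 -> 161
LT 60: heading 161 -> 221
BK 12: (0,0) -> (9.057,7.873) [heading=221, draw]
LT 120: heading 221 -> 341
FD 15: (9.057,7.873) -> (23.239,2.989) [heading=341, draw]
FD 4: (23.239,2.989) -> (27.021,1.687) [heading=341, draw]
FD 10: (27.021,1.687) -> (36.477,-1.569) [heading=341, draw]
FD 16: (36.477,-1.569) -> (51.605,-6.778) [heading=341, draw]
LT 120: heading 341 -> 101
FD 7: (51.605,-6.778) -> (50.269,0.094) [heading=101, draw]
Final: pos=(50.269,0.094), heading=101, 6 segment(s) drawn
Segments drawn: 6

Answer: 6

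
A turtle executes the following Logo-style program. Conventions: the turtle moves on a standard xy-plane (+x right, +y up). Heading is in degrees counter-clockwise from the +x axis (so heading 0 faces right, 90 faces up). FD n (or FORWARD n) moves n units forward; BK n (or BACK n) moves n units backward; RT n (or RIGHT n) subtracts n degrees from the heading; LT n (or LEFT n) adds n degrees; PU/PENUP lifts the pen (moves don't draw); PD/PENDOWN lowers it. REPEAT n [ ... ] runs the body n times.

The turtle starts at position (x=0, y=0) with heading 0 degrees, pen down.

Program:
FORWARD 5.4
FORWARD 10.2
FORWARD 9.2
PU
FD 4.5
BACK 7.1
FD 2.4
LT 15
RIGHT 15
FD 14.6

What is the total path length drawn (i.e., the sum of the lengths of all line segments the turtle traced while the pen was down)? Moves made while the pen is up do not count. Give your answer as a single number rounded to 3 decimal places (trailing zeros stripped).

Executing turtle program step by step:
Start: pos=(0,0), heading=0, pen down
FD 5.4: (0,0) -> (5.4,0) [heading=0, draw]
FD 10.2: (5.4,0) -> (15.6,0) [heading=0, draw]
FD 9.2: (15.6,0) -> (24.8,0) [heading=0, draw]
PU: pen up
FD 4.5: (24.8,0) -> (29.3,0) [heading=0, move]
BK 7.1: (29.3,0) -> (22.2,0) [heading=0, move]
FD 2.4: (22.2,0) -> (24.6,0) [heading=0, move]
LT 15: heading 0 -> 15
RT 15: heading 15 -> 0
FD 14.6: (24.6,0) -> (39.2,0) [heading=0, move]
Final: pos=(39.2,0), heading=0, 3 segment(s) drawn

Segment lengths:
  seg 1: (0,0) -> (5.4,0), length = 5.4
  seg 2: (5.4,0) -> (15.6,0), length = 10.2
  seg 3: (15.6,0) -> (24.8,0), length = 9.2
Total = 24.8

Answer: 24.8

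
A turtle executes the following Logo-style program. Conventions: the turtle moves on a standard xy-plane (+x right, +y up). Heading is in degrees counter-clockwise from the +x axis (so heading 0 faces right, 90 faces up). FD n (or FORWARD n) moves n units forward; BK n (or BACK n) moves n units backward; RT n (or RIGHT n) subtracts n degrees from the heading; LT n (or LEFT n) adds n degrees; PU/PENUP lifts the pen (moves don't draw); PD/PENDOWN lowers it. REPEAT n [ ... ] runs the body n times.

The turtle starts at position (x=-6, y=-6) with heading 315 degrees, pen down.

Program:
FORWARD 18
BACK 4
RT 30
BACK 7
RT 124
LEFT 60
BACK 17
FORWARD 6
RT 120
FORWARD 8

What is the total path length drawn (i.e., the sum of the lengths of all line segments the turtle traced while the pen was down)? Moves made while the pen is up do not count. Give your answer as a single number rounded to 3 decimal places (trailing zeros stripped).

Answer: 60

Derivation:
Executing turtle program step by step:
Start: pos=(-6,-6), heading=315, pen down
FD 18: (-6,-6) -> (6.728,-18.728) [heading=315, draw]
BK 4: (6.728,-18.728) -> (3.899,-15.899) [heading=315, draw]
RT 30: heading 315 -> 285
BK 7: (3.899,-15.899) -> (2.088,-9.138) [heading=285, draw]
RT 124: heading 285 -> 161
LT 60: heading 161 -> 221
BK 17: (2.088,-9.138) -> (14.918,2.015) [heading=221, draw]
FD 6: (14.918,2.015) -> (10.39,-1.921) [heading=221, draw]
RT 120: heading 221 -> 101
FD 8: (10.39,-1.921) -> (8.863,5.932) [heading=101, draw]
Final: pos=(8.863,5.932), heading=101, 6 segment(s) drawn

Segment lengths:
  seg 1: (-6,-6) -> (6.728,-18.728), length = 18
  seg 2: (6.728,-18.728) -> (3.899,-15.899), length = 4
  seg 3: (3.899,-15.899) -> (2.088,-9.138), length = 7
  seg 4: (2.088,-9.138) -> (14.918,2.015), length = 17
  seg 5: (14.918,2.015) -> (10.39,-1.921), length = 6
  seg 6: (10.39,-1.921) -> (8.863,5.932), length = 8
Total = 60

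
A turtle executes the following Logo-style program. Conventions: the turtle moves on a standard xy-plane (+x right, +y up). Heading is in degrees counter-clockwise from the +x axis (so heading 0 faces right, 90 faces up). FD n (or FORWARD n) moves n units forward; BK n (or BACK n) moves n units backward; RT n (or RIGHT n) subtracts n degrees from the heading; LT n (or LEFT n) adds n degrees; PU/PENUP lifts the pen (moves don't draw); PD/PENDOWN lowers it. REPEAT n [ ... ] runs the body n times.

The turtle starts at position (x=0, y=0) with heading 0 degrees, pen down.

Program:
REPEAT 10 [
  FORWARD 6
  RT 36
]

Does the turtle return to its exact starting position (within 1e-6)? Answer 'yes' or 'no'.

Answer: yes

Derivation:
Executing turtle program step by step:
Start: pos=(0,0), heading=0, pen down
REPEAT 10 [
  -- iteration 1/10 --
  FD 6: (0,0) -> (6,0) [heading=0, draw]
  RT 36: heading 0 -> 324
  -- iteration 2/10 --
  FD 6: (6,0) -> (10.854,-3.527) [heading=324, draw]
  RT 36: heading 324 -> 288
  -- iteration 3/10 --
  FD 6: (10.854,-3.527) -> (12.708,-9.233) [heading=288, draw]
  RT 36: heading 288 -> 252
  -- iteration 4/10 --
  FD 6: (12.708,-9.233) -> (10.854,-14.939) [heading=252, draw]
  RT 36: heading 252 -> 216
  -- iteration 5/10 --
  FD 6: (10.854,-14.939) -> (6,-18.466) [heading=216, draw]
  RT 36: heading 216 -> 180
  -- iteration 6/10 --
  FD 6: (6,-18.466) -> (0,-18.466) [heading=180, draw]
  RT 36: heading 180 -> 144
  -- iteration 7/10 --
  FD 6: (0,-18.466) -> (-4.854,-14.939) [heading=144, draw]
  RT 36: heading 144 -> 108
  -- iteration 8/10 --
  FD 6: (-4.854,-14.939) -> (-6.708,-9.233) [heading=108, draw]
  RT 36: heading 108 -> 72
  -- iteration 9/10 --
  FD 6: (-6.708,-9.233) -> (-4.854,-3.527) [heading=72, draw]
  RT 36: heading 72 -> 36
  -- iteration 10/10 --
  FD 6: (-4.854,-3.527) -> (0,0) [heading=36, draw]
  RT 36: heading 36 -> 0
]
Final: pos=(0,0), heading=0, 10 segment(s) drawn

Start position: (0, 0)
Final position: (0, 0)
Distance = 0; < 1e-6 -> CLOSED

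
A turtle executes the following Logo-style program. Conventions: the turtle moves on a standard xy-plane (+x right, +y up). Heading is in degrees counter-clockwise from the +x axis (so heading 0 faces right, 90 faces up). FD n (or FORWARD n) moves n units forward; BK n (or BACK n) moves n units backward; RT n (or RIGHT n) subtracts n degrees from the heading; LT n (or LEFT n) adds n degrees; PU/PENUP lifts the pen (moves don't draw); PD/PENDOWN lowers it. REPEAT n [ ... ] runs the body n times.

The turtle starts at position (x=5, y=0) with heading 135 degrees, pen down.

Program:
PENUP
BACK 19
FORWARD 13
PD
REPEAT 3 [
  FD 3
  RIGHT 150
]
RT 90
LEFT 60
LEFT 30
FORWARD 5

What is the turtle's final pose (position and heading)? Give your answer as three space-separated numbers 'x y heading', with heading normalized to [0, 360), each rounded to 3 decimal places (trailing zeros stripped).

Answer: 10.657 -0.139 45

Derivation:
Executing turtle program step by step:
Start: pos=(5,0), heading=135, pen down
PU: pen up
BK 19: (5,0) -> (18.435,-13.435) [heading=135, move]
FD 13: (18.435,-13.435) -> (9.243,-4.243) [heading=135, move]
PD: pen down
REPEAT 3 [
  -- iteration 1/3 --
  FD 3: (9.243,-4.243) -> (7.121,-2.121) [heading=135, draw]
  RT 150: heading 135 -> 345
  -- iteration 2/3 --
  FD 3: (7.121,-2.121) -> (10.019,-2.898) [heading=345, draw]
  RT 150: heading 345 -> 195
  -- iteration 3/3 --
  FD 3: (10.019,-2.898) -> (7.121,-3.674) [heading=195, draw]
  RT 150: heading 195 -> 45
]
RT 90: heading 45 -> 315
LT 60: heading 315 -> 15
LT 30: heading 15 -> 45
FD 5: (7.121,-3.674) -> (10.657,-0.139) [heading=45, draw]
Final: pos=(10.657,-0.139), heading=45, 4 segment(s) drawn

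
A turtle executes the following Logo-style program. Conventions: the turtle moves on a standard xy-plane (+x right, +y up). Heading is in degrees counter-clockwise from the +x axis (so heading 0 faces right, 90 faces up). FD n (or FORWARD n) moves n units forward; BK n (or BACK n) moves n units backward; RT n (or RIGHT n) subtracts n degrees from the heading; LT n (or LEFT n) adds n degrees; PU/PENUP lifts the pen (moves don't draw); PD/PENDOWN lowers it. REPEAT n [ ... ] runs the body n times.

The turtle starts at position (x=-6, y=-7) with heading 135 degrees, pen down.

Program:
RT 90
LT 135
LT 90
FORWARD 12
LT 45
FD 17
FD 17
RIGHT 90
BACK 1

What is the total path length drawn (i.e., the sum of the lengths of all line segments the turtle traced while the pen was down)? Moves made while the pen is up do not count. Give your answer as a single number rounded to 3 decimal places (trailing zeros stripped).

Answer: 47

Derivation:
Executing turtle program step by step:
Start: pos=(-6,-7), heading=135, pen down
RT 90: heading 135 -> 45
LT 135: heading 45 -> 180
LT 90: heading 180 -> 270
FD 12: (-6,-7) -> (-6,-19) [heading=270, draw]
LT 45: heading 270 -> 315
FD 17: (-6,-19) -> (6.021,-31.021) [heading=315, draw]
FD 17: (6.021,-31.021) -> (18.042,-43.042) [heading=315, draw]
RT 90: heading 315 -> 225
BK 1: (18.042,-43.042) -> (18.749,-42.335) [heading=225, draw]
Final: pos=(18.749,-42.335), heading=225, 4 segment(s) drawn

Segment lengths:
  seg 1: (-6,-7) -> (-6,-19), length = 12
  seg 2: (-6,-19) -> (6.021,-31.021), length = 17
  seg 3: (6.021,-31.021) -> (18.042,-43.042), length = 17
  seg 4: (18.042,-43.042) -> (18.749,-42.335), length = 1
Total = 47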